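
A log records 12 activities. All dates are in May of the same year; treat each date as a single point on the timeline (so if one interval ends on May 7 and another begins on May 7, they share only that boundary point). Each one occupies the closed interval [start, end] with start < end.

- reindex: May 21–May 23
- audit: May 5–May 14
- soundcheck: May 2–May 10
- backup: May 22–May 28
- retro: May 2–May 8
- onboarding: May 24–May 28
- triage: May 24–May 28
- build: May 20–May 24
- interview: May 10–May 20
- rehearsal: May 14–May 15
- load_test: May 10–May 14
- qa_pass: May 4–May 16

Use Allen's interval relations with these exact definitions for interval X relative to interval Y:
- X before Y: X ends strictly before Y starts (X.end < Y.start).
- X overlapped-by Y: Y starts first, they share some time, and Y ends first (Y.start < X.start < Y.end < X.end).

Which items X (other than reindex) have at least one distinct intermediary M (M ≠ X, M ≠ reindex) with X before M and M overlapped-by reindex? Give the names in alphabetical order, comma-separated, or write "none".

audit, interview, load_test, qa_pass, rehearsal, retro, soundcheck

Target reindex = [May 21, May 23].
Intermediaries M with M overlapped-by reindex: backup.
Via backup — items with X before backup: audit, interview, load_test, qa_pass, rehearsal, retro, soundcheck.
Union: audit, interview, load_test, qa_pass, rehearsal, retro, soundcheck.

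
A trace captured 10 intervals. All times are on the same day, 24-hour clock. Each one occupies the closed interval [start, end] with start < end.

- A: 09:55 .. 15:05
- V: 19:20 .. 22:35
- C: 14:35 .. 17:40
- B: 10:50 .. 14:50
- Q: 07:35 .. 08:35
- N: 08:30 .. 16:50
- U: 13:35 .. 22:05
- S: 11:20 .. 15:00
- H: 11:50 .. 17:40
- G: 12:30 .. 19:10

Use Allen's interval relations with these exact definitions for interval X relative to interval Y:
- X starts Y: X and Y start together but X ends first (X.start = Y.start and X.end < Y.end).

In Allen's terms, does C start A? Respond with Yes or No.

C = [14:35, 17:40], A = [09:55, 15:05].
Actual relation of C to A: overlapped-by.
Asked whether 'starts' holds → No.

No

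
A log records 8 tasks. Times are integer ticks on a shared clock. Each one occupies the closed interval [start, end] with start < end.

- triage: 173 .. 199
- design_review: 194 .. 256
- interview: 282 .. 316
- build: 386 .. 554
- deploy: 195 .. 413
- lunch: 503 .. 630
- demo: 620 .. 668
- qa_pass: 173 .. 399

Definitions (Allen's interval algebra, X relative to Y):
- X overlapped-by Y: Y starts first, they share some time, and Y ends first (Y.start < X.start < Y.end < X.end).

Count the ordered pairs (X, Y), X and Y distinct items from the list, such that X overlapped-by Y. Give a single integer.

8

Checking all 56 ordered pairs for relation 'overlapped-by'; matching pairs in alphabetical order:
(build, deploy): build overlapped-by deploy ✓
(build, qa_pass): build overlapped-by qa_pass ✓
(demo, lunch): demo overlapped-by lunch ✓
(deploy, design_review): deploy overlapped-by design_review ✓
(deploy, qa_pass): deploy overlapped-by qa_pass ✓
(deploy, triage): deploy overlapped-by triage ✓
(design_review, triage): design_review overlapped-by triage ✓
(lunch, build): lunch overlapped-by build ✓
Count: 8.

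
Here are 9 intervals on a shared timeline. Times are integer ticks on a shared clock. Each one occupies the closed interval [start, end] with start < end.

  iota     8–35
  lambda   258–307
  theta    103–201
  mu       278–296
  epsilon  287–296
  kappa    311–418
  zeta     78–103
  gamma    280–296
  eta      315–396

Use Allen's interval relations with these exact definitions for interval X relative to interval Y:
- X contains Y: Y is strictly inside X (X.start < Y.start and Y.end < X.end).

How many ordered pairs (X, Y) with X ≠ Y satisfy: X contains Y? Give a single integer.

4

Checking all 72 ordered pairs for relation 'contains'; matching pairs in alphabetical order:
(kappa, eta): kappa contains eta ✓
(lambda, epsilon): lambda contains epsilon ✓
(lambda, gamma): lambda contains gamma ✓
(lambda, mu): lambda contains mu ✓
Count: 4.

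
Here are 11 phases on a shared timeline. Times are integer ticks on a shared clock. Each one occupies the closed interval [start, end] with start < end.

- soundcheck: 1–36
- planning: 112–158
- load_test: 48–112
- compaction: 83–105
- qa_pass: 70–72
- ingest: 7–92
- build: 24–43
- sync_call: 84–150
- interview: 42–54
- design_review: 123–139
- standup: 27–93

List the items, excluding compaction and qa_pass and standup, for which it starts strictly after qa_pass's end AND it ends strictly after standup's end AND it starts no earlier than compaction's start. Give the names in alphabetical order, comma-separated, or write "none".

Conditions: its start is strictly after qa_pass's end (X.start > 72) AND its end is strictly after standup's end (X.end > 93) AND its start is no earlier than compaction's start (X.start >= 83).
build: start 24 > 72? ✗; end 43 > 93? ✗; start 24 >= 83? ✗ → no.
design_review: start 123 > 72? ✓; end 139 > 93? ✓; start 123 >= 83? ✓ → yes.
ingest: start 7 > 72? ✗; end 92 > 93? ✗; start 7 >= 83? ✗ → no.
interview: start 42 > 72? ✗; end 54 > 93? ✗; start 42 >= 83? ✗ → no.
load_test: start 48 > 72? ✗; end 112 > 93? ✓; start 48 >= 83? ✗ → no.
planning: start 112 > 72? ✓; end 158 > 93? ✓; start 112 >= 83? ✓ → yes.
soundcheck: start 1 > 72? ✗; end 36 > 93? ✗; start 1 >= 83? ✗ → no.
sync_call: start 84 > 72? ✓; end 150 > 93? ✓; start 84 >= 83? ✓ → yes.
Result: design_review, planning, sync_call.

design_review, planning, sync_call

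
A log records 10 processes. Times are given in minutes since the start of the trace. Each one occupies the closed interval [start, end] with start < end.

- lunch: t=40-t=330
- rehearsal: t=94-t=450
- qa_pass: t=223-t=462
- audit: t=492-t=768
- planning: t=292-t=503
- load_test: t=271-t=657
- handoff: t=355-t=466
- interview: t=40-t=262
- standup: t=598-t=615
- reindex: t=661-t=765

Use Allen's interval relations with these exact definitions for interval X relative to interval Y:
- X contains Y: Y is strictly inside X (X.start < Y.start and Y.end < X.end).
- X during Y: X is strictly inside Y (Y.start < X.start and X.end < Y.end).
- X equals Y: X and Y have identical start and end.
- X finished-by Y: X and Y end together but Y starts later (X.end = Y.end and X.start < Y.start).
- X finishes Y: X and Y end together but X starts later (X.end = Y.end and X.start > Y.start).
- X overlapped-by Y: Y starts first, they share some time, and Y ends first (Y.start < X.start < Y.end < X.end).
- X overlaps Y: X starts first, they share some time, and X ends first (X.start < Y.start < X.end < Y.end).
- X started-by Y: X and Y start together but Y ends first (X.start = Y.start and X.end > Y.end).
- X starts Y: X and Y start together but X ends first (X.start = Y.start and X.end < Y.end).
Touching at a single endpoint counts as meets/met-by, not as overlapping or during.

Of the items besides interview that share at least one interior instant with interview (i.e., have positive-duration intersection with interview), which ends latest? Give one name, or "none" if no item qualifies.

qa_pass

Target interview = [t=40, t=262].
audit [t=492, t=768] → after → excluded.
handoff [t=355, t=466] → after → excluded.
load_test [t=271, t=657] → after → excluded.
lunch [t=40, t=330] → started-by → candidate.
planning [t=292, t=503] → after → excluded.
qa_pass [t=223, t=462] → overlapped-by → candidate.
rehearsal [t=94, t=450] → overlapped-by → candidate.
reindex [t=661, t=765] → after → excluded.
standup [t=598, t=615] → after → excluded.
Among candidates, latest end is t=462 → qa_pass.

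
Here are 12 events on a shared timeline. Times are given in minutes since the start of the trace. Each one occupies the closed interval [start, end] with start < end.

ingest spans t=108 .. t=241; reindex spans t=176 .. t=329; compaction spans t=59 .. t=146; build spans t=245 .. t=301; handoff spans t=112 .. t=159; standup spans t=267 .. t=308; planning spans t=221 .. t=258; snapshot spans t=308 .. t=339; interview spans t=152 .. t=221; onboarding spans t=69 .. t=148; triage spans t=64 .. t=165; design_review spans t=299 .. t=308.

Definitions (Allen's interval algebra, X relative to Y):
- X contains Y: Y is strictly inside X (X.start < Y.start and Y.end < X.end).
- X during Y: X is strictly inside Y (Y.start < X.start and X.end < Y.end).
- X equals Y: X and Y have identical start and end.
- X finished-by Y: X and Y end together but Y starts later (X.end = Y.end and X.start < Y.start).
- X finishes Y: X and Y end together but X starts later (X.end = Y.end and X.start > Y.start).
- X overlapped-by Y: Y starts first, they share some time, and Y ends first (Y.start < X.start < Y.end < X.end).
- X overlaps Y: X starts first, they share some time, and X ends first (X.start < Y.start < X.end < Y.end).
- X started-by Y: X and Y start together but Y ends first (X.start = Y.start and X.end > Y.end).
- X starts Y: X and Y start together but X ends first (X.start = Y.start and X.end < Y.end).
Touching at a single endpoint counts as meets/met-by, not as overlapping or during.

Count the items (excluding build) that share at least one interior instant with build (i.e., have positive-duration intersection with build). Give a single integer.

4

Target build = [t=245, t=301].
compaction [t=59, t=146] → before → no.
design_review [t=299, t=308] → overlapped-by → counts.
handoff [t=112, t=159] → before → no.
ingest [t=108, t=241] → before → no.
interview [t=152, t=221] → before → no.
onboarding [t=69, t=148] → before → no.
planning [t=221, t=258] → overlaps → counts.
reindex [t=176, t=329] → contains → counts.
snapshot [t=308, t=339] → after → no.
standup [t=267, t=308] → overlapped-by → counts.
triage [t=64, t=165] → before → no.
Total: 4.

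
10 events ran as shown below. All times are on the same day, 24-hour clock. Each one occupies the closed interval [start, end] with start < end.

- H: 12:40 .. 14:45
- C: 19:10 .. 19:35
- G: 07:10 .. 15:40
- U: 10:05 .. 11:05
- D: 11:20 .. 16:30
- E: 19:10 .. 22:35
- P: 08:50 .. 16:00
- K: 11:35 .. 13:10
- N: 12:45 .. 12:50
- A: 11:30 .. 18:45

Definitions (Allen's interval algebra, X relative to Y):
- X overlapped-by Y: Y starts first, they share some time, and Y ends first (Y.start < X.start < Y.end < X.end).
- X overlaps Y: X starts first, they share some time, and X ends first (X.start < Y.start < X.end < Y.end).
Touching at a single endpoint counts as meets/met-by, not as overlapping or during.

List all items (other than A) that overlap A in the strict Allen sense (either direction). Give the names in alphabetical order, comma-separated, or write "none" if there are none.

Target A = [11:30, 18:45].
C [19:10, 19:35] → after → no.
D [11:20, 16:30] → overlaps → yes.
E [19:10, 22:35] → after → no.
G [07:10, 15:40] → overlaps → yes.
H [12:40, 14:45] → during → no.
K [11:35, 13:10] → during → no.
N [12:45, 12:50] → during → no.
P [08:50, 16:00] → overlaps → yes.
U [10:05, 11:05] → before → no.
Result: D, G, P.

D, G, P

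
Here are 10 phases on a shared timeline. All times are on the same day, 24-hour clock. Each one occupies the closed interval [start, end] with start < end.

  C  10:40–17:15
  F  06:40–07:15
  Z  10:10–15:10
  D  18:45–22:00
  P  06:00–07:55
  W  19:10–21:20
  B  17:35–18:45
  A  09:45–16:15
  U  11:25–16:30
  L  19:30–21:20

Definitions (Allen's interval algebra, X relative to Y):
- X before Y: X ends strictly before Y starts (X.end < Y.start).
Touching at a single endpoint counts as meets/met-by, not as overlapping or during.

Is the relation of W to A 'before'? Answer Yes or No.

W = [19:10, 21:20], A = [09:45, 16:15].
Actual relation of W to A: after.
Asked whether 'before' holds → No.

No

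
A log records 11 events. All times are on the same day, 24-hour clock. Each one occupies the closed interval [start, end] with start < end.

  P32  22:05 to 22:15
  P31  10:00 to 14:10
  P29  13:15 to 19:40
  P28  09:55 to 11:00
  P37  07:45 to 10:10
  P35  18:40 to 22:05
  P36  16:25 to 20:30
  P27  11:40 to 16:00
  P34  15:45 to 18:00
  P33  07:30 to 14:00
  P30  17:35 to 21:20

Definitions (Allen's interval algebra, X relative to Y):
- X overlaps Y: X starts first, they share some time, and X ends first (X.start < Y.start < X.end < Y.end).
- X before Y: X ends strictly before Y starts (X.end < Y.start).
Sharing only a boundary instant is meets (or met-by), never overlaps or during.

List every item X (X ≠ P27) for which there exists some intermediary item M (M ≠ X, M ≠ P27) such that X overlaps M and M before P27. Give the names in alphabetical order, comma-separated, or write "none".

P37

Target P27 = [11:40, 16:00].
Intermediaries M with M before P27: P28, P37.
Via P28 — items with X overlaps P28: P37.
Via P37 — items with X overlaps P37: none.
Union: P37.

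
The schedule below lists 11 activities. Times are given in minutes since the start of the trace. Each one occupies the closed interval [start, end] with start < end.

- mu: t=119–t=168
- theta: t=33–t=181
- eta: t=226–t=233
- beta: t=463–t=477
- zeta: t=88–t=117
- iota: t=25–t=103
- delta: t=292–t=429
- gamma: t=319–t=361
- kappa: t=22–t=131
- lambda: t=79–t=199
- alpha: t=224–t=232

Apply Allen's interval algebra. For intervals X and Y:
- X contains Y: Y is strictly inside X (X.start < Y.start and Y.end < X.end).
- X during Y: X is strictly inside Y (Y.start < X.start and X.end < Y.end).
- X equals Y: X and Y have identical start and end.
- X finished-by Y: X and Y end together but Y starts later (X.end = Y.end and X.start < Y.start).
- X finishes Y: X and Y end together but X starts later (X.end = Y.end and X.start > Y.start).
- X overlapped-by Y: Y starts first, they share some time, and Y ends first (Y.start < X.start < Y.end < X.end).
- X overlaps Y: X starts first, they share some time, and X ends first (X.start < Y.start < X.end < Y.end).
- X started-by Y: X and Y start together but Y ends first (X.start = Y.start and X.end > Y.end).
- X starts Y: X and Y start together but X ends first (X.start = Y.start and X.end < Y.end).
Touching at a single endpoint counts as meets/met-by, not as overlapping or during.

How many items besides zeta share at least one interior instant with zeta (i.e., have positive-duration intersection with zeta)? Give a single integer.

Target zeta = [t=88, t=117].
alpha [t=224, t=232] → after → no.
beta [t=463, t=477] → after → no.
delta [t=292, t=429] → after → no.
eta [t=226, t=233] → after → no.
gamma [t=319, t=361] → after → no.
iota [t=25, t=103] → overlaps → counts.
kappa [t=22, t=131] → contains → counts.
lambda [t=79, t=199] → contains → counts.
mu [t=119, t=168] → after → no.
theta [t=33, t=181] → contains → counts.
Total: 4.

4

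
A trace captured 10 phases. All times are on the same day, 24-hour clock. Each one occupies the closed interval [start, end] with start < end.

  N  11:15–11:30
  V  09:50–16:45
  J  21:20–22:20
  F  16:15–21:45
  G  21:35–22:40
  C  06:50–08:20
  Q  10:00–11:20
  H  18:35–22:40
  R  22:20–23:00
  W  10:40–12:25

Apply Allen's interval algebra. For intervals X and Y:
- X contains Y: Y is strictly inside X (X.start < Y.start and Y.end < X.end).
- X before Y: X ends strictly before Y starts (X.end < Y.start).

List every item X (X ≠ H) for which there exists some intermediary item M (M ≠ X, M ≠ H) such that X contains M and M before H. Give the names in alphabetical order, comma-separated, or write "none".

V, W

Target H = [18:35, 22:40].
Intermediaries M with M before H: C, N, Q, V, W.
Via C — items with X contains C: none.
Via N — items with X contains N: V, W.
Via Q — items with X contains Q: V.
Via V — items with X contains V: none.
Via W — items with X contains W: V.
Union: V, W.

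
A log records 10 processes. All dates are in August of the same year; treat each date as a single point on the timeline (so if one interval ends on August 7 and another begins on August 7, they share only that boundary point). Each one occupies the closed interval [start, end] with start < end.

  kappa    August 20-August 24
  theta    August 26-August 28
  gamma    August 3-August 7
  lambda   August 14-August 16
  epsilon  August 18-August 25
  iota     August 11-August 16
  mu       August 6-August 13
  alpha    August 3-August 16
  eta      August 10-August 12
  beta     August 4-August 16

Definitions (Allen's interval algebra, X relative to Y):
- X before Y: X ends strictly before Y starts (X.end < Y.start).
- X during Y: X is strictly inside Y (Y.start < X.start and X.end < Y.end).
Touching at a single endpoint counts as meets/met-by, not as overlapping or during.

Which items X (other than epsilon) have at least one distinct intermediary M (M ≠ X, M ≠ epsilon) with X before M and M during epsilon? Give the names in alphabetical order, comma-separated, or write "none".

alpha, beta, eta, gamma, iota, lambda, mu

Target epsilon = [August 18, August 25].
Intermediaries M with M during epsilon: kappa.
Via kappa — items with X before kappa: alpha, beta, eta, gamma, iota, lambda, mu.
Union: alpha, beta, eta, gamma, iota, lambda, mu.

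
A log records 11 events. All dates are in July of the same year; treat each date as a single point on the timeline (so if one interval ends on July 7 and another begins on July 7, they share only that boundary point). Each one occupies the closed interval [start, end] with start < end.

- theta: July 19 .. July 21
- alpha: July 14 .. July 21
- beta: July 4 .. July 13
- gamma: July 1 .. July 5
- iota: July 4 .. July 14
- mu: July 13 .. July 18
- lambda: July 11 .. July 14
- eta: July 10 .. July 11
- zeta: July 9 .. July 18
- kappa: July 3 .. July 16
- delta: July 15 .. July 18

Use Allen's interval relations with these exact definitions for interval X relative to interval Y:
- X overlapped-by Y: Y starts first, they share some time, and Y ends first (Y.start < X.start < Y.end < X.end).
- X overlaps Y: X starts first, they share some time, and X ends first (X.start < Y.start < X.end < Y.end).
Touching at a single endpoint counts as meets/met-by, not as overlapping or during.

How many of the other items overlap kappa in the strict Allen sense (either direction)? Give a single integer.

Target kappa = [July 3, July 16].
alpha [July 14, July 21] → overlapped-by → counts.
beta [July 4, July 13] → during → no.
delta [July 15, July 18] → overlapped-by → counts.
eta [July 10, July 11] → during → no.
gamma [July 1, July 5] → overlaps → counts.
iota [July 4, July 14] → during → no.
lambda [July 11, July 14] → during → no.
mu [July 13, July 18] → overlapped-by → counts.
theta [July 19, July 21] → after → no.
zeta [July 9, July 18] → overlapped-by → counts.
Total: 5.

5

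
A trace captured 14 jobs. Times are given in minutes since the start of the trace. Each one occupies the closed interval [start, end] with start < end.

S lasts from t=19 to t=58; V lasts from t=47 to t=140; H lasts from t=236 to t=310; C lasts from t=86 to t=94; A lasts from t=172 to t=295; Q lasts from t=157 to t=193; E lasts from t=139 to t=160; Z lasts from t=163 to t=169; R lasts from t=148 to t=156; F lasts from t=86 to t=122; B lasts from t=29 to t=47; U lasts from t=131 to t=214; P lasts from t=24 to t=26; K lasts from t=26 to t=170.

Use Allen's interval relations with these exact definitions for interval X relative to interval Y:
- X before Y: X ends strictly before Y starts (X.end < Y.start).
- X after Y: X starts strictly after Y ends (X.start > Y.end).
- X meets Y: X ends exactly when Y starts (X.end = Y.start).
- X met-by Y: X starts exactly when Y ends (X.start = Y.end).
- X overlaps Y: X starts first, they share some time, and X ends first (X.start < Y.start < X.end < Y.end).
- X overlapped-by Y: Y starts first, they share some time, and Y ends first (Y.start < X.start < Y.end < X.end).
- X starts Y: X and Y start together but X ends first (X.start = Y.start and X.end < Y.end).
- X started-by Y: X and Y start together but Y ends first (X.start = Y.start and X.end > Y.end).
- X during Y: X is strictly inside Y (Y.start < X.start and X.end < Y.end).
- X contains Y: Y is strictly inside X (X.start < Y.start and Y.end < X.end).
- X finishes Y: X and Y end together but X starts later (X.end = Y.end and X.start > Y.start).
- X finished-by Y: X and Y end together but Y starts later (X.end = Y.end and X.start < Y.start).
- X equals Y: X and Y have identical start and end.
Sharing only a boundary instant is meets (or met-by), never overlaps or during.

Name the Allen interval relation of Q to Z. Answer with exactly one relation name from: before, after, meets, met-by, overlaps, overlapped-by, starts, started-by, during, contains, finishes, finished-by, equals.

contains

Q = [t=157, t=193]; Z = [t=163, t=169].
Compare endpoints: Q.start < Z.start, Q.start < Z.end, Q.end > Z.start, Q.end > Z.end.
That pattern is 'contains'.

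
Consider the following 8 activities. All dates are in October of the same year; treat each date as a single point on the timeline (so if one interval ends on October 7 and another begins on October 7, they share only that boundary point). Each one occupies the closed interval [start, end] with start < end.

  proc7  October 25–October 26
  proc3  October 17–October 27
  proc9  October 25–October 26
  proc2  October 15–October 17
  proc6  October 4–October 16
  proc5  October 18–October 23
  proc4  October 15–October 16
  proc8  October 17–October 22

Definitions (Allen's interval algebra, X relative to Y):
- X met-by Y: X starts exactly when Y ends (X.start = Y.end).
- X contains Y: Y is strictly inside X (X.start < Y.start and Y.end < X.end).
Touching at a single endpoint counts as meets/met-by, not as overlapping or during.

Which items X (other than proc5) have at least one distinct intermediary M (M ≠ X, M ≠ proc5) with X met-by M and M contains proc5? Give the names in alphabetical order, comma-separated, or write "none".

Target proc5 = [October 18, October 23].
Intermediaries M with M contains proc5: proc3.
Via proc3 — items with X met-by proc3: none.
Union: none.

none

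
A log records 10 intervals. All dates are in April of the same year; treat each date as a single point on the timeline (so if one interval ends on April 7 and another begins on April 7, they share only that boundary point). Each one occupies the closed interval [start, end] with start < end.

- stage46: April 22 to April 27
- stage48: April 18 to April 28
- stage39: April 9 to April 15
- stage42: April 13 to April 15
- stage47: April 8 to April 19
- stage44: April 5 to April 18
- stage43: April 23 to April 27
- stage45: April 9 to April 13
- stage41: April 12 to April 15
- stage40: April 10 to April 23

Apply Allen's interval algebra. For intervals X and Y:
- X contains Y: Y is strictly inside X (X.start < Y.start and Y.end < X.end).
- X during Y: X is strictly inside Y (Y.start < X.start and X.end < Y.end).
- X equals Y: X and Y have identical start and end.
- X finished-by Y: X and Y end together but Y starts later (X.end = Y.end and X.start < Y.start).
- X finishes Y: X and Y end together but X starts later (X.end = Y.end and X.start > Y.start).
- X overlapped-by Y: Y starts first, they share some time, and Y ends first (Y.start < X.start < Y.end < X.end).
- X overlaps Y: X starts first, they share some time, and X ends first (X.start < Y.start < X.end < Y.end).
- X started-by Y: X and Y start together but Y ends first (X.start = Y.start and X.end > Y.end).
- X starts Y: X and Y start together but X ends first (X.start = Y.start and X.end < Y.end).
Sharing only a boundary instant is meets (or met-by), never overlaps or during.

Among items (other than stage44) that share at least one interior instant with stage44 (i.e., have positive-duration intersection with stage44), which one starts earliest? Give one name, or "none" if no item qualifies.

Target stage44 = [April 5, April 18].
stage39 [April 9, April 15] → during → candidate.
stage40 [April 10, April 23] → overlapped-by → candidate.
stage41 [April 12, April 15] → during → candidate.
stage42 [April 13, April 15] → during → candidate.
stage43 [April 23, April 27] → after → excluded.
stage45 [April 9, April 13] → during → candidate.
stage46 [April 22, April 27] → after → excluded.
stage47 [April 8, April 19] → overlapped-by → candidate.
stage48 [April 18, April 28] → met-by → excluded.
Among candidates, earliest start is April 8 → stage47.

stage47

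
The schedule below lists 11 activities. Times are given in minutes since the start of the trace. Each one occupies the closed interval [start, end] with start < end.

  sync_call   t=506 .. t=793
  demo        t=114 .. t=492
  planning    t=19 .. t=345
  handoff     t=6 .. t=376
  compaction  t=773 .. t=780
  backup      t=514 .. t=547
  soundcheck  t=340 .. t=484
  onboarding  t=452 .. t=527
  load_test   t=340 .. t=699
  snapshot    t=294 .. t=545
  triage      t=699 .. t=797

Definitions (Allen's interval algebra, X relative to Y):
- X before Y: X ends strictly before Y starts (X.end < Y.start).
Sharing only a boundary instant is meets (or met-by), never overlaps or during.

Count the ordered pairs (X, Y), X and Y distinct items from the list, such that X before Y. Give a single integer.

25

Checking all 110 ordered pairs for relation 'before'; matching pairs in alphabetical order:
(backup, compaction): backup before compaction ✓
(backup, triage): backup before triage ✓
(demo, backup): demo before backup ✓
(demo, compaction): demo before compaction ✓
(demo, sync_call): demo before sync_call ✓
(demo, triage): demo before triage ✓
(handoff, backup): handoff before backup ✓
(handoff, compaction): handoff before compaction ✓
(handoff, onboarding): handoff before onboarding ✓
(handoff, sync_call): handoff before sync_call ✓
(handoff, triage): handoff before triage ✓
(load_test, compaction): load_test before compaction ✓
(onboarding, compaction): onboarding before compaction ✓
(onboarding, triage): onboarding before triage ✓
(planning, backup): planning before backup ✓
(planning, compaction): planning before compaction ✓
(planning, onboarding): planning before onboarding ✓
(planning, sync_call): planning before sync_call ✓
(planning, triage): planning before triage ✓
(snapshot, compaction): snapshot before compaction ✓
(snapshot, triage): snapshot before triage ✓
(soundcheck, backup): soundcheck before backup ✓
(soundcheck, compaction): soundcheck before compaction ✓
(soundcheck, sync_call): soundcheck before sync_call ✓
... plus 1 further pairs not listed.
Count: 25.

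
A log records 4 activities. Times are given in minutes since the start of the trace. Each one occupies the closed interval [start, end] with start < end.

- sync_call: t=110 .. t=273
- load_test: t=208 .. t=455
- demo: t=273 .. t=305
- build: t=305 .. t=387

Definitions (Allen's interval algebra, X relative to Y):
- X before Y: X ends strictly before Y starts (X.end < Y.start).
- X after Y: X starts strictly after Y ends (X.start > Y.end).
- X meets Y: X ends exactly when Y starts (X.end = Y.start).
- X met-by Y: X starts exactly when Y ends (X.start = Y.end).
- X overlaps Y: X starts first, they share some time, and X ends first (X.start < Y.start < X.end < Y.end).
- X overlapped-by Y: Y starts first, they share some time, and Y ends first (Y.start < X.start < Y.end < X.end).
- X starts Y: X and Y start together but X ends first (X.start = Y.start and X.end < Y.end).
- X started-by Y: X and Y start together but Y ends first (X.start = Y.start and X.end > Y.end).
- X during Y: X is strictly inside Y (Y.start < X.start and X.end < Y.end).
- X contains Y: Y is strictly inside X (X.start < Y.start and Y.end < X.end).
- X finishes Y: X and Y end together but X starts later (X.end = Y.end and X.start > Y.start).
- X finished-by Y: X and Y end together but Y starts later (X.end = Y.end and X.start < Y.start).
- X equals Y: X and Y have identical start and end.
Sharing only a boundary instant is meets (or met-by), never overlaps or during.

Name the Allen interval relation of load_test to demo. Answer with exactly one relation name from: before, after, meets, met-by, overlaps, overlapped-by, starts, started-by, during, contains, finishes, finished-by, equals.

contains

load_test = [t=208, t=455]; demo = [t=273, t=305].
Compare endpoints: load_test.start < demo.start, load_test.start < demo.end, load_test.end > demo.start, load_test.end > demo.end.
That pattern is 'contains'.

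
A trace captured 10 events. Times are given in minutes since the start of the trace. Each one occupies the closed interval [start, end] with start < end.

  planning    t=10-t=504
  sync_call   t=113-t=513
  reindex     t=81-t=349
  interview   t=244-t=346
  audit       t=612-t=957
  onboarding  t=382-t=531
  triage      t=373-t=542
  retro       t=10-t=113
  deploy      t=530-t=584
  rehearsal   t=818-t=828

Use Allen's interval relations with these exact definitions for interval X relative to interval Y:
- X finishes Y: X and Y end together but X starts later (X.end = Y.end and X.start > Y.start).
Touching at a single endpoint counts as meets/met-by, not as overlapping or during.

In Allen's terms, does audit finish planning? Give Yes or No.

audit = [t=612, t=957], planning = [t=10, t=504].
Actual relation of audit to planning: after.
Asked whether 'finishes' holds → No.

No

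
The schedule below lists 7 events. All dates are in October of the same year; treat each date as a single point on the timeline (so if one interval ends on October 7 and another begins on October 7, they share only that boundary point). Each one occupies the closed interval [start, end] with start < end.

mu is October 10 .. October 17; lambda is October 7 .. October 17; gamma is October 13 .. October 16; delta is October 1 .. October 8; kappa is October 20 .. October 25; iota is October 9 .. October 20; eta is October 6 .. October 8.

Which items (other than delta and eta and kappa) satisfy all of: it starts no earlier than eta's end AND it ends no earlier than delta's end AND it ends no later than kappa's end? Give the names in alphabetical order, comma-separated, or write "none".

Conditions: its start is no earlier than eta's end (X.start >= October 8) AND its end is no earlier than delta's end (X.end >= October 8) AND its end is no later than kappa's end (X.end <= October 25).
gamma: start October 13 >= October 8? ✓; end October 16 >= October 8? ✓; end October 16 <= October 25? ✓ → yes.
iota: start October 9 >= October 8? ✓; end October 20 >= October 8? ✓; end October 20 <= October 25? ✓ → yes.
lambda: start October 7 >= October 8? ✗; end October 17 >= October 8? ✓; end October 17 <= October 25? ✓ → no.
mu: start October 10 >= October 8? ✓; end October 17 >= October 8? ✓; end October 17 <= October 25? ✓ → yes.
Result: gamma, iota, mu.

gamma, iota, mu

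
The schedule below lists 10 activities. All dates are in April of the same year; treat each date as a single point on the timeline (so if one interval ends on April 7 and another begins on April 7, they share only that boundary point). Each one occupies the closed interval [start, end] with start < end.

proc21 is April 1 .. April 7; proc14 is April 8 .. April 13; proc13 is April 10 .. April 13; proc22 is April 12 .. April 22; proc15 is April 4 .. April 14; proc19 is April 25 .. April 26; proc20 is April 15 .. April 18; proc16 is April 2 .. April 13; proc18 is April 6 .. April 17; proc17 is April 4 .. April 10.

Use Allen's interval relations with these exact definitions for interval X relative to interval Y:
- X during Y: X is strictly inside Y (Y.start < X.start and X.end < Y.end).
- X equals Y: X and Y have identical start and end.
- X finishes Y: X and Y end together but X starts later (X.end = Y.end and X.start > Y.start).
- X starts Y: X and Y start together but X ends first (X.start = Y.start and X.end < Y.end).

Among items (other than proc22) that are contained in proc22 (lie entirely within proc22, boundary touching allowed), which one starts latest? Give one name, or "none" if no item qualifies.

Target proc22 = [April 12, April 22].
proc13 [April 10, April 13] → overlaps → excluded.
proc14 [April 8, April 13] → overlaps → excluded.
proc15 [April 4, April 14] → overlaps → excluded.
proc16 [April 2, April 13] → overlaps → excluded.
proc17 [April 4, April 10] → before → excluded.
proc18 [April 6, April 17] → overlaps → excluded.
proc19 [April 25, April 26] → after → excluded.
proc20 [April 15, April 18] → during → candidate.
proc21 [April 1, April 7] → before → excluded.
Among candidates, latest start is April 15 → proc20.

proc20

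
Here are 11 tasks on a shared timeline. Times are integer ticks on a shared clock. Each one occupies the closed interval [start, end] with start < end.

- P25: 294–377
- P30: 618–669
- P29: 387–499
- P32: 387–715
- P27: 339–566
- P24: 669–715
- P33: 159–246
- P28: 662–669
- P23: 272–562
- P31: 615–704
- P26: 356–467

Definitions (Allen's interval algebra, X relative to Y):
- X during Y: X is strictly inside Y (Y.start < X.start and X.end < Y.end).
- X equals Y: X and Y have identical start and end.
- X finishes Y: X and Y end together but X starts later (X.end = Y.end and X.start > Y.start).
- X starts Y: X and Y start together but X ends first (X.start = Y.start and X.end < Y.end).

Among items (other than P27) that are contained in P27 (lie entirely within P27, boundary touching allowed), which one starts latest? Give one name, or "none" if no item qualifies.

P29

Target P27 = [339, 566].
P23 [272, 562] → overlaps → excluded.
P24 [669, 715] → after → excluded.
P25 [294, 377] → overlaps → excluded.
P26 [356, 467] → during → candidate.
P28 [662, 669] → after → excluded.
P29 [387, 499] → during → candidate.
P30 [618, 669] → after → excluded.
P31 [615, 704] → after → excluded.
P32 [387, 715] → overlapped-by → excluded.
P33 [159, 246] → before → excluded.
Among candidates, latest start is 387 → P29.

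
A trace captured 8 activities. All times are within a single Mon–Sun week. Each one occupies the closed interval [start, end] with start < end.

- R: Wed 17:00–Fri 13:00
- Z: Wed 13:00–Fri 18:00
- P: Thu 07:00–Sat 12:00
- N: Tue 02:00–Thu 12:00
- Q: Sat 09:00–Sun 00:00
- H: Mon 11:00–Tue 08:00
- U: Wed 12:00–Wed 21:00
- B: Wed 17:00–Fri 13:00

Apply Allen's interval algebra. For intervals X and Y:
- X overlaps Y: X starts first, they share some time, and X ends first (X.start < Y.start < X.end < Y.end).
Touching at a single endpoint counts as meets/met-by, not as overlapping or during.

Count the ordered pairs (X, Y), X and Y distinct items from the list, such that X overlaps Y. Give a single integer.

12

Checking all 56 ordered pairs for relation 'overlaps'; matching pairs in alphabetical order:
(B, P): B overlaps P ✓
(H, N): H overlaps N ✓
(N, B): N overlaps B ✓
(N, P): N overlaps P ✓
(N, R): N overlaps R ✓
(N, Z): N overlaps Z ✓
(P, Q): P overlaps Q ✓
(R, P): R overlaps P ✓
(U, B): U overlaps B ✓
(U, R): U overlaps R ✓
(U, Z): U overlaps Z ✓
(Z, P): Z overlaps P ✓
Count: 12.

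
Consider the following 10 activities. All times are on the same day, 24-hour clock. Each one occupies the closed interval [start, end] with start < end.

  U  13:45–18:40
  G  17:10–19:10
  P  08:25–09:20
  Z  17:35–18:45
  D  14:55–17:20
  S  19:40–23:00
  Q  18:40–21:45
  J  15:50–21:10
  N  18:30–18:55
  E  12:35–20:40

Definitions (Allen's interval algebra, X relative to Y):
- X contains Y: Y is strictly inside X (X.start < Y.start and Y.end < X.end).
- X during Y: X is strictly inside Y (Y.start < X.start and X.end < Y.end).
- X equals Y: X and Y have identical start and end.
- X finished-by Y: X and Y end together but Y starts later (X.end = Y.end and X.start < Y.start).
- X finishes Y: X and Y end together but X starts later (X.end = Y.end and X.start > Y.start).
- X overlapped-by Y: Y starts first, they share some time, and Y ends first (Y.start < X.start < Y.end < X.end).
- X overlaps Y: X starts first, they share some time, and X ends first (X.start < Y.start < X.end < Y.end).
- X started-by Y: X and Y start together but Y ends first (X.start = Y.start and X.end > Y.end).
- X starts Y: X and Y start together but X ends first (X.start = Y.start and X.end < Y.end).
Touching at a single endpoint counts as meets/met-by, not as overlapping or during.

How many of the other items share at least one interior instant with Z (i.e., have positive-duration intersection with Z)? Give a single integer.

Target Z = [17:35, 18:45].
D [14:55, 17:20] → before → no.
E [12:35, 20:40] → contains → counts.
G [17:10, 19:10] → contains → counts.
J [15:50, 21:10] → contains → counts.
N [18:30, 18:55] → overlapped-by → counts.
P [08:25, 09:20] → before → no.
Q [18:40, 21:45] → overlapped-by → counts.
S [19:40, 23:00] → after → no.
U [13:45, 18:40] → overlaps → counts.
Total: 6.

6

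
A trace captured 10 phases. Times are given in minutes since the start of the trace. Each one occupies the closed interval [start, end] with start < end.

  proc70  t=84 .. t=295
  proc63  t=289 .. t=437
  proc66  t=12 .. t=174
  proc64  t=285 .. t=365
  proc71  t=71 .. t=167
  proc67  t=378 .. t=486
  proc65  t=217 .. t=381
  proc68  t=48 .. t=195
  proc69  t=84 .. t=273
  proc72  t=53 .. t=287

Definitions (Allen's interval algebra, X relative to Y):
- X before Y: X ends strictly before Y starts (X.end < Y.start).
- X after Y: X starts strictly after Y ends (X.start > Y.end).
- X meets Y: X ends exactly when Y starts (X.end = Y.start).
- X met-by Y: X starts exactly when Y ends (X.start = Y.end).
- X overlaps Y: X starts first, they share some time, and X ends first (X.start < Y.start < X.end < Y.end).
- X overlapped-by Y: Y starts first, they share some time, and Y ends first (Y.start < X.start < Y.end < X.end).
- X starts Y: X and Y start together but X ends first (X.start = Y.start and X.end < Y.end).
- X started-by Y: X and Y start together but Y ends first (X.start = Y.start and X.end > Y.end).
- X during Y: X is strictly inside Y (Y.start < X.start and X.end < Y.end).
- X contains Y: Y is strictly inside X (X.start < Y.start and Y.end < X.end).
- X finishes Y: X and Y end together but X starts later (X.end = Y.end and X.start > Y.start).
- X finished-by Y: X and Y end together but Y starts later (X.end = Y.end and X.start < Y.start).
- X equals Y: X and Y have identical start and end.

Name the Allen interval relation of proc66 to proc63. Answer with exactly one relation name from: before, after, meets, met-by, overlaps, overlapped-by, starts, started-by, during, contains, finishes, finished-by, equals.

before

proc66 = [t=12, t=174]; proc63 = [t=289, t=437].
Compare endpoints: proc66.start < proc63.start, proc66.start < proc63.end, proc66.end < proc63.start, proc66.end < proc63.end.
That pattern is 'before'.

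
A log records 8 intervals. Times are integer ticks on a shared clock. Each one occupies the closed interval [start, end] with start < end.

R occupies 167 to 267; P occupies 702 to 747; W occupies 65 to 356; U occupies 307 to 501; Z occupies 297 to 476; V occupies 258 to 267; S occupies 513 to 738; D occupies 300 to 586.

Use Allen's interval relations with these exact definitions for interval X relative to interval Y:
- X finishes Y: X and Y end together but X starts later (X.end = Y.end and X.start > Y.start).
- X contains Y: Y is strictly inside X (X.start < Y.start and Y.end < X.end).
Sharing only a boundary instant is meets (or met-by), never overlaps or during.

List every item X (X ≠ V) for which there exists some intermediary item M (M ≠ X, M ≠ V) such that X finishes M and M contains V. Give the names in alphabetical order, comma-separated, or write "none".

Target V = [258, 267].
Intermediaries M with M contains V: W.
Via W — items with X finishes W: none.
Union: none.

none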